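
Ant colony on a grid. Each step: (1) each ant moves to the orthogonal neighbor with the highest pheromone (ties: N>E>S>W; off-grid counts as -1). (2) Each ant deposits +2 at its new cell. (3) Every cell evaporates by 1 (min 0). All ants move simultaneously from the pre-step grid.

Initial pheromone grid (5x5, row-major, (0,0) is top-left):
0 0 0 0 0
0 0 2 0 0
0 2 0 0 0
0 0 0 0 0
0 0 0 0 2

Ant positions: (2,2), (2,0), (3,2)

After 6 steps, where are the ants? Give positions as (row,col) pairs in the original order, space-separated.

Step 1: ant0:(2,2)->N->(1,2) | ant1:(2,0)->E->(2,1) | ant2:(3,2)->N->(2,2)
  grid max=3 at (1,2)
Step 2: ant0:(1,2)->S->(2,2) | ant1:(2,1)->E->(2,2) | ant2:(2,2)->N->(1,2)
  grid max=4 at (1,2)
Step 3: ant0:(2,2)->N->(1,2) | ant1:(2,2)->N->(1,2) | ant2:(1,2)->S->(2,2)
  grid max=7 at (1,2)
Step 4: ant0:(1,2)->S->(2,2) | ant1:(1,2)->S->(2,2) | ant2:(2,2)->N->(1,2)
  grid max=8 at (1,2)
Step 5: ant0:(2,2)->N->(1,2) | ant1:(2,2)->N->(1,2) | ant2:(1,2)->S->(2,2)
  grid max=11 at (1,2)
Step 6: ant0:(1,2)->S->(2,2) | ant1:(1,2)->S->(2,2) | ant2:(2,2)->N->(1,2)
  grid max=12 at (1,2)

(2,2) (2,2) (1,2)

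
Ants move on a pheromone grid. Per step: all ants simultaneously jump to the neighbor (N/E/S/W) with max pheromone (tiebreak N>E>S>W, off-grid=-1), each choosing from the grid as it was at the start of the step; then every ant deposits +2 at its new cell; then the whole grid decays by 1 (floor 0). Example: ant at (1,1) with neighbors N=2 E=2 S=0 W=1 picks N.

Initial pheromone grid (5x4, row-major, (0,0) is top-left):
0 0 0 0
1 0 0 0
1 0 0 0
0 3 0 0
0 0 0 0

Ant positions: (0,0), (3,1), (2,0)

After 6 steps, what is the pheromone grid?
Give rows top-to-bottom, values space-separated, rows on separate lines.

After step 1: ants at (1,0),(2,1),(1,0)
  0 0 0 0
  4 0 0 0
  0 1 0 0
  0 2 0 0
  0 0 0 0
After step 2: ants at (0,0),(3,1),(0,0)
  3 0 0 0
  3 0 0 0
  0 0 0 0
  0 3 0 0
  0 0 0 0
After step 3: ants at (1,0),(2,1),(1,0)
  2 0 0 0
  6 0 0 0
  0 1 0 0
  0 2 0 0
  0 0 0 0
After step 4: ants at (0,0),(3,1),(0,0)
  5 0 0 0
  5 0 0 0
  0 0 0 0
  0 3 0 0
  0 0 0 0
After step 5: ants at (1,0),(2,1),(1,0)
  4 0 0 0
  8 0 0 0
  0 1 0 0
  0 2 0 0
  0 0 0 0
After step 6: ants at (0,0),(3,1),(0,0)
  7 0 0 0
  7 0 0 0
  0 0 0 0
  0 3 0 0
  0 0 0 0

7 0 0 0
7 0 0 0
0 0 0 0
0 3 0 0
0 0 0 0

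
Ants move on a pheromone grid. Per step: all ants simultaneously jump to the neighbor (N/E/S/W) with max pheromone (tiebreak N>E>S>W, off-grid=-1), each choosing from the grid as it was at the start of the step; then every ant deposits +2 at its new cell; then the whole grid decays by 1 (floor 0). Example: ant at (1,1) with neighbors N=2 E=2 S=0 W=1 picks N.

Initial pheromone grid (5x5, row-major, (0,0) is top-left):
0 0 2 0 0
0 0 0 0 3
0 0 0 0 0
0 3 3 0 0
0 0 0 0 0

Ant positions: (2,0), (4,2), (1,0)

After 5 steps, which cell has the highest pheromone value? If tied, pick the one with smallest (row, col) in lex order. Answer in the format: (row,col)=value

Step 1: ant0:(2,0)->N->(1,0) | ant1:(4,2)->N->(3,2) | ant2:(1,0)->N->(0,0)
  grid max=4 at (3,2)
Step 2: ant0:(1,0)->N->(0,0) | ant1:(3,2)->W->(3,1) | ant2:(0,0)->S->(1,0)
  grid max=3 at (3,1)
Step 3: ant0:(0,0)->S->(1,0) | ant1:(3,1)->E->(3,2) | ant2:(1,0)->N->(0,0)
  grid max=4 at (3,2)
Step 4: ant0:(1,0)->N->(0,0) | ant1:(3,2)->W->(3,1) | ant2:(0,0)->S->(1,0)
  grid max=4 at (0,0)
Step 5: ant0:(0,0)->S->(1,0) | ant1:(3,1)->E->(3,2) | ant2:(1,0)->N->(0,0)
  grid max=5 at (0,0)
Final grid:
  5 0 0 0 0
  5 0 0 0 0
  0 0 0 0 0
  0 2 4 0 0
  0 0 0 0 0
Max pheromone 5 at (0,0)

Answer: (0,0)=5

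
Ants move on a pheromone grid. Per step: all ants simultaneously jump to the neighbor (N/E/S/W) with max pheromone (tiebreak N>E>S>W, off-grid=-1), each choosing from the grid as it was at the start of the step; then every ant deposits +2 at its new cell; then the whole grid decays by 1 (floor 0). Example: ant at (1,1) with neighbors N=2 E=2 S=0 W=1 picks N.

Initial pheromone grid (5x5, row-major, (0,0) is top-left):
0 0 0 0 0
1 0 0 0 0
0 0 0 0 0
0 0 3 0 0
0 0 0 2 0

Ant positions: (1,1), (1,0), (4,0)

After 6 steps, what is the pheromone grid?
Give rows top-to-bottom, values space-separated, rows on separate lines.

After step 1: ants at (1,0),(0,0),(3,0)
  1 0 0 0 0
  2 0 0 0 0
  0 0 0 0 0
  1 0 2 0 0
  0 0 0 1 0
After step 2: ants at (0,0),(1,0),(2,0)
  2 0 0 0 0
  3 0 0 0 0
  1 0 0 0 0
  0 0 1 0 0
  0 0 0 0 0
After step 3: ants at (1,0),(0,0),(1,0)
  3 0 0 0 0
  6 0 0 0 0
  0 0 0 0 0
  0 0 0 0 0
  0 0 0 0 0
After step 4: ants at (0,0),(1,0),(0,0)
  6 0 0 0 0
  7 0 0 0 0
  0 0 0 0 0
  0 0 0 0 0
  0 0 0 0 0
After step 5: ants at (1,0),(0,0),(1,0)
  7 0 0 0 0
  10 0 0 0 0
  0 0 0 0 0
  0 0 0 0 0
  0 0 0 0 0
After step 6: ants at (0,0),(1,0),(0,0)
  10 0 0 0 0
  11 0 0 0 0
  0 0 0 0 0
  0 0 0 0 0
  0 0 0 0 0

10 0 0 0 0
11 0 0 0 0
0 0 0 0 0
0 0 0 0 0
0 0 0 0 0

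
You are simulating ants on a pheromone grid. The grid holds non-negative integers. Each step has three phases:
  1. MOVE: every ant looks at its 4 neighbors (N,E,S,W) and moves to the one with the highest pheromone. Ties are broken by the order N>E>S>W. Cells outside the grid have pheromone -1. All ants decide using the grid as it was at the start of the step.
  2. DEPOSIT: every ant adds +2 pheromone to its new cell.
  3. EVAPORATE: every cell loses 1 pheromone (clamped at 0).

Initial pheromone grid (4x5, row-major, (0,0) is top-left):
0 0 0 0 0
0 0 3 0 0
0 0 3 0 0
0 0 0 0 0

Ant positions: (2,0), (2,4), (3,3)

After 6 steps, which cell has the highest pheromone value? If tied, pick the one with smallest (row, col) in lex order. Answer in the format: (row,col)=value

Answer: (2,2)=5

Derivation:
Step 1: ant0:(2,0)->N->(1,0) | ant1:(2,4)->N->(1,4) | ant2:(3,3)->N->(2,3)
  grid max=2 at (1,2)
Step 2: ant0:(1,0)->N->(0,0) | ant1:(1,4)->N->(0,4) | ant2:(2,3)->W->(2,2)
  grid max=3 at (2,2)
Step 3: ant0:(0,0)->E->(0,1) | ant1:(0,4)->S->(1,4) | ant2:(2,2)->N->(1,2)
  grid max=2 at (1,2)
Step 4: ant0:(0,1)->E->(0,2) | ant1:(1,4)->N->(0,4) | ant2:(1,2)->S->(2,2)
  grid max=3 at (2,2)
Step 5: ant0:(0,2)->S->(1,2) | ant1:(0,4)->S->(1,4) | ant2:(2,2)->N->(1,2)
  grid max=4 at (1,2)
Step 6: ant0:(1,2)->S->(2,2) | ant1:(1,4)->N->(0,4) | ant2:(1,2)->S->(2,2)
  grid max=5 at (2,2)
Final grid:
  0 0 0 0 1
  0 0 3 0 0
  0 0 5 0 0
  0 0 0 0 0
Max pheromone 5 at (2,2)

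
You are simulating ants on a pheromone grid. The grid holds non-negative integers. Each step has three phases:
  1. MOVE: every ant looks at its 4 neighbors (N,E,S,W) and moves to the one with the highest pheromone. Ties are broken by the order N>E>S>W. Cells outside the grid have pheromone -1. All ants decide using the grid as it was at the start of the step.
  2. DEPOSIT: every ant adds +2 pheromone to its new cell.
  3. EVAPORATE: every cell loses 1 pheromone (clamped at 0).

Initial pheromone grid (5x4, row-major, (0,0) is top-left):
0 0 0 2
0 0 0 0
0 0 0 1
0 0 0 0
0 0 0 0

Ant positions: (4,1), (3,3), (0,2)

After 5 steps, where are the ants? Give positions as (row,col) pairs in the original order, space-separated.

Step 1: ant0:(4,1)->N->(3,1) | ant1:(3,3)->N->(2,3) | ant2:(0,2)->E->(0,3)
  grid max=3 at (0,3)
Step 2: ant0:(3,1)->N->(2,1) | ant1:(2,3)->N->(1,3) | ant2:(0,3)->S->(1,3)
  grid max=3 at (1,3)
Step 3: ant0:(2,1)->N->(1,1) | ant1:(1,3)->N->(0,3) | ant2:(1,3)->N->(0,3)
  grid max=5 at (0,3)
Step 4: ant0:(1,1)->N->(0,1) | ant1:(0,3)->S->(1,3) | ant2:(0,3)->S->(1,3)
  grid max=5 at (1,3)
Step 5: ant0:(0,1)->E->(0,2) | ant1:(1,3)->N->(0,3) | ant2:(1,3)->N->(0,3)
  grid max=7 at (0,3)

(0,2) (0,3) (0,3)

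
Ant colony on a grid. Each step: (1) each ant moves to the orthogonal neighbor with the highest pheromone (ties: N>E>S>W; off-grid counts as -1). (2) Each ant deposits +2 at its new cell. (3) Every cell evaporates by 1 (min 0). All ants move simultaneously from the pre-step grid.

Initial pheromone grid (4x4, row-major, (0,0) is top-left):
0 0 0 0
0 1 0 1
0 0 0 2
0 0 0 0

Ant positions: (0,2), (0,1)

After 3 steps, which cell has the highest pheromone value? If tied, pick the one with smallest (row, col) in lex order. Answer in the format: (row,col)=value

Answer: (1,1)=2

Derivation:
Step 1: ant0:(0,2)->E->(0,3) | ant1:(0,1)->S->(1,1)
  grid max=2 at (1,1)
Step 2: ant0:(0,3)->S->(1,3) | ant1:(1,1)->N->(0,1)
  grid max=1 at (0,1)
Step 3: ant0:(1,3)->N->(0,3) | ant1:(0,1)->S->(1,1)
  grid max=2 at (1,1)
Final grid:
  0 0 0 1
  0 2 0 0
  0 0 0 0
  0 0 0 0
Max pheromone 2 at (1,1)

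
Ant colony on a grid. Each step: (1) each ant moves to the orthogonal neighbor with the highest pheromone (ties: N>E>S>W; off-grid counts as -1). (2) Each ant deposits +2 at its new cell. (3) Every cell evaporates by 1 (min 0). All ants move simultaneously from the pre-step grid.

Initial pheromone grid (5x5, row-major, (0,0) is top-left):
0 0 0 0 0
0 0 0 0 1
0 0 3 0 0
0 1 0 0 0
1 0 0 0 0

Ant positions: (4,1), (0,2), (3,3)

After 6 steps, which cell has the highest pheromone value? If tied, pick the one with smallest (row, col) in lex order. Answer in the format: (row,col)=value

Step 1: ant0:(4,1)->N->(3,1) | ant1:(0,2)->E->(0,3) | ant2:(3,3)->N->(2,3)
  grid max=2 at (2,2)
Step 2: ant0:(3,1)->N->(2,1) | ant1:(0,3)->E->(0,4) | ant2:(2,3)->W->(2,2)
  grid max=3 at (2,2)
Step 3: ant0:(2,1)->E->(2,2) | ant1:(0,4)->S->(1,4) | ant2:(2,2)->W->(2,1)
  grid max=4 at (2,2)
Step 4: ant0:(2,2)->W->(2,1) | ant1:(1,4)->N->(0,4) | ant2:(2,1)->E->(2,2)
  grid max=5 at (2,2)
Step 5: ant0:(2,1)->E->(2,2) | ant1:(0,4)->S->(1,4) | ant2:(2,2)->W->(2,1)
  grid max=6 at (2,2)
Step 6: ant0:(2,2)->W->(2,1) | ant1:(1,4)->N->(0,4) | ant2:(2,1)->E->(2,2)
  grid max=7 at (2,2)
Final grid:
  0 0 0 0 1
  0 0 0 0 0
  0 5 7 0 0
  0 0 0 0 0
  0 0 0 0 0
Max pheromone 7 at (2,2)

Answer: (2,2)=7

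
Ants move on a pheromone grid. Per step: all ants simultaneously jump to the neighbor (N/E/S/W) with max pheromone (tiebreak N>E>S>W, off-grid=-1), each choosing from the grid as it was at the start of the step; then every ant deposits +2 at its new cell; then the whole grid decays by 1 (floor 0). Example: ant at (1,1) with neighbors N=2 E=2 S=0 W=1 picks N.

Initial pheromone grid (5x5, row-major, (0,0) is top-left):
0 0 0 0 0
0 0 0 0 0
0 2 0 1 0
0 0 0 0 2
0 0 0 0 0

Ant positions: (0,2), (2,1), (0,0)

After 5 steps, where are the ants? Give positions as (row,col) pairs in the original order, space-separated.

Step 1: ant0:(0,2)->E->(0,3) | ant1:(2,1)->N->(1,1) | ant2:(0,0)->E->(0,1)
  grid max=1 at (0,1)
Step 2: ant0:(0,3)->E->(0,4) | ant1:(1,1)->N->(0,1) | ant2:(0,1)->S->(1,1)
  grid max=2 at (0,1)
Step 3: ant0:(0,4)->S->(1,4) | ant1:(0,1)->S->(1,1) | ant2:(1,1)->N->(0,1)
  grid max=3 at (0,1)
Step 4: ant0:(1,4)->N->(0,4) | ant1:(1,1)->N->(0,1) | ant2:(0,1)->S->(1,1)
  grid max=4 at (0,1)
Step 5: ant0:(0,4)->S->(1,4) | ant1:(0,1)->S->(1,1) | ant2:(1,1)->N->(0,1)
  grid max=5 at (0,1)

(1,4) (1,1) (0,1)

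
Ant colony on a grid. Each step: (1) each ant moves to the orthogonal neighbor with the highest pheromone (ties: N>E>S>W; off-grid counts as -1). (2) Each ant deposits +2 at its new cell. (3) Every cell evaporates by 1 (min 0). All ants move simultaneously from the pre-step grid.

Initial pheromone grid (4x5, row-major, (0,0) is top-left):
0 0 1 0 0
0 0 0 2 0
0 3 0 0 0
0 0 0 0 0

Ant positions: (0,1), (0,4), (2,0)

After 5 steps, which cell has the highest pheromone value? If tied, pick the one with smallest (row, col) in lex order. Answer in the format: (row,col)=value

Answer: (1,3)=5

Derivation:
Step 1: ant0:(0,1)->E->(0,2) | ant1:(0,4)->S->(1,4) | ant2:(2,0)->E->(2,1)
  grid max=4 at (2,1)
Step 2: ant0:(0,2)->E->(0,3) | ant1:(1,4)->W->(1,3) | ant2:(2,1)->N->(1,1)
  grid max=3 at (2,1)
Step 3: ant0:(0,3)->S->(1,3) | ant1:(1,3)->N->(0,3) | ant2:(1,1)->S->(2,1)
  grid max=4 at (2,1)
Step 4: ant0:(1,3)->N->(0,3) | ant1:(0,3)->S->(1,3) | ant2:(2,1)->N->(1,1)
  grid max=4 at (1,3)
Step 5: ant0:(0,3)->S->(1,3) | ant1:(1,3)->N->(0,3) | ant2:(1,1)->S->(2,1)
  grid max=5 at (1,3)
Final grid:
  0 0 0 4 0
  0 0 0 5 0
  0 4 0 0 0
  0 0 0 0 0
Max pheromone 5 at (1,3)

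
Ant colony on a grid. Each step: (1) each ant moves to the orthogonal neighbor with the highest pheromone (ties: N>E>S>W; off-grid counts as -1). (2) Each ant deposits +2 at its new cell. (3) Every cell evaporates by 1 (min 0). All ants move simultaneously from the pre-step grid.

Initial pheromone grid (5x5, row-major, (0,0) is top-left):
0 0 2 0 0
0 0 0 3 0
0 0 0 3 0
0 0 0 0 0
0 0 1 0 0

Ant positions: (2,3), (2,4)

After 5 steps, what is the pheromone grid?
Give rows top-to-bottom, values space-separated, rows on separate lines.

After step 1: ants at (1,3),(2,3)
  0 0 1 0 0
  0 0 0 4 0
  0 0 0 4 0
  0 0 0 0 0
  0 0 0 0 0
After step 2: ants at (2,3),(1,3)
  0 0 0 0 0
  0 0 0 5 0
  0 0 0 5 0
  0 0 0 0 0
  0 0 0 0 0
After step 3: ants at (1,3),(2,3)
  0 0 0 0 0
  0 0 0 6 0
  0 0 0 6 0
  0 0 0 0 0
  0 0 0 0 0
After step 4: ants at (2,3),(1,3)
  0 0 0 0 0
  0 0 0 7 0
  0 0 0 7 0
  0 0 0 0 0
  0 0 0 0 0
After step 5: ants at (1,3),(2,3)
  0 0 0 0 0
  0 0 0 8 0
  0 0 0 8 0
  0 0 0 0 0
  0 0 0 0 0

0 0 0 0 0
0 0 0 8 0
0 0 0 8 0
0 0 0 0 0
0 0 0 0 0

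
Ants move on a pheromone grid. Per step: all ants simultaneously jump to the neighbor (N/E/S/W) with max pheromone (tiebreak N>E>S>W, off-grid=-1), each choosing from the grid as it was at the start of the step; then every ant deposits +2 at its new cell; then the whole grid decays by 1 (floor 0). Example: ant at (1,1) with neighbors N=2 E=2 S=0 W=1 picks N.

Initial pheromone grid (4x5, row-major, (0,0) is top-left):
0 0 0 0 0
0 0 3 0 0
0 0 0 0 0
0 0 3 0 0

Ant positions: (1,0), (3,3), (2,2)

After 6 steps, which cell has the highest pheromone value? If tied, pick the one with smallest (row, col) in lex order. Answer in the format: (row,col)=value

Answer: (1,2)=11

Derivation:
Step 1: ant0:(1,0)->N->(0,0) | ant1:(3,3)->W->(3,2) | ant2:(2,2)->N->(1,2)
  grid max=4 at (1,2)
Step 2: ant0:(0,0)->E->(0,1) | ant1:(3,2)->N->(2,2) | ant2:(1,2)->N->(0,2)
  grid max=3 at (1,2)
Step 3: ant0:(0,1)->E->(0,2) | ant1:(2,2)->N->(1,2) | ant2:(0,2)->S->(1,2)
  grid max=6 at (1,2)
Step 4: ant0:(0,2)->S->(1,2) | ant1:(1,2)->N->(0,2) | ant2:(1,2)->N->(0,2)
  grid max=7 at (1,2)
Step 5: ant0:(1,2)->N->(0,2) | ant1:(0,2)->S->(1,2) | ant2:(0,2)->S->(1,2)
  grid max=10 at (1,2)
Step 6: ant0:(0,2)->S->(1,2) | ant1:(1,2)->N->(0,2) | ant2:(1,2)->N->(0,2)
  grid max=11 at (1,2)
Final grid:
  0 0 9 0 0
  0 0 11 0 0
  0 0 0 0 0
  0 0 0 0 0
Max pheromone 11 at (1,2)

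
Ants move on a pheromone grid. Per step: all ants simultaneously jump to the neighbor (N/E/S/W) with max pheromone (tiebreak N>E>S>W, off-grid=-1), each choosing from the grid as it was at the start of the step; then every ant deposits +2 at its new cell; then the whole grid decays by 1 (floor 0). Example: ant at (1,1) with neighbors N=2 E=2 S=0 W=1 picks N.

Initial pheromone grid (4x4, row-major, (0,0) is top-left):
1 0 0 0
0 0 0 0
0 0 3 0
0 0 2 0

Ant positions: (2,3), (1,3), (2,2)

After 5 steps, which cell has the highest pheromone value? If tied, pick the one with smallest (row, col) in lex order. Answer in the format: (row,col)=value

Answer: (2,2)=8

Derivation:
Step 1: ant0:(2,3)->W->(2,2) | ant1:(1,3)->N->(0,3) | ant2:(2,2)->S->(3,2)
  grid max=4 at (2,2)
Step 2: ant0:(2,2)->S->(3,2) | ant1:(0,3)->S->(1,3) | ant2:(3,2)->N->(2,2)
  grid max=5 at (2,2)
Step 3: ant0:(3,2)->N->(2,2) | ant1:(1,3)->N->(0,3) | ant2:(2,2)->S->(3,2)
  grid max=6 at (2,2)
Step 4: ant0:(2,2)->S->(3,2) | ant1:(0,3)->S->(1,3) | ant2:(3,2)->N->(2,2)
  grid max=7 at (2,2)
Step 5: ant0:(3,2)->N->(2,2) | ant1:(1,3)->N->(0,3) | ant2:(2,2)->S->(3,2)
  grid max=8 at (2,2)
Final grid:
  0 0 0 1
  0 0 0 0
  0 0 8 0
  0 0 7 0
Max pheromone 8 at (2,2)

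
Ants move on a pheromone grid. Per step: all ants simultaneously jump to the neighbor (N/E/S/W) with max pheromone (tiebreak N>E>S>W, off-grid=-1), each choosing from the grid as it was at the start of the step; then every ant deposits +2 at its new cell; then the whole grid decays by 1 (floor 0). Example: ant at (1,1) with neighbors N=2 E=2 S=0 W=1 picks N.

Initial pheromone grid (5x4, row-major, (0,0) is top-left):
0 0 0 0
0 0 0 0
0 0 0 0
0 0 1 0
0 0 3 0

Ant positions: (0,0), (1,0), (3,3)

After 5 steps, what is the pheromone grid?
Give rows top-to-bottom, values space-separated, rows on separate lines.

After step 1: ants at (0,1),(0,0),(3,2)
  1 1 0 0
  0 0 0 0
  0 0 0 0
  0 0 2 0
  0 0 2 0
After step 2: ants at (0,0),(0,1),(4,2)
  2 2 0 0
  0 0 0 0
  0 0 0 0
  0 0 1 0
  0 0 3 0
After step 3: ants at (0,1),(0,0),(3,2)
  3 3 0 0
  0 0 0 0
  0 0 0 0
  0 0 2 0
  0 0 2 0
After step 4: ants at (0,0),(0,1),(4,2)
  4 4 0 0
  0 0 0 0
  0 0 0 0
  0 0 1 0
  0 0 3 0
After step 5: ants at (0,1),(0,0),(3,2)
  5 5 0 0
  0 0 0 0
  0 0 0 0
  0 0 2 0
  0 0 2 0

5 5 0 0
0 0 0 0
0 0 0 0
0 0 2 0
0 0 2 0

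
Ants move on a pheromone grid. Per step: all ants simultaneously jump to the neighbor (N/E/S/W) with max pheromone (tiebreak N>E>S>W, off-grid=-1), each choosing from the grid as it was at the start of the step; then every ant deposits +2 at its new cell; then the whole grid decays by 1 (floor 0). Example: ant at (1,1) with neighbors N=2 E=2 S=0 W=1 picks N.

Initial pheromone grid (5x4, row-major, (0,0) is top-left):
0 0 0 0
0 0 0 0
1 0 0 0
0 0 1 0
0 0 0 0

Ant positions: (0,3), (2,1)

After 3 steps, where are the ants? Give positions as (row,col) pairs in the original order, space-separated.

Step 1: ant0:(0,3)->S->(1,3) | ant1:(2,1)->W->(2,0)
  grid max=2 at (2,0)
Step 2: ant0:(1,3)->N->(0,3) | ant1:(2,0)->N->(1,0)
  grid max=1 at (0,3)
Step 3: ant0:(0,3)->S->(1,3) | ant1:(1,0)->S->(2,0)
  grid max=2 at (2,0)

(1,3) (2,0)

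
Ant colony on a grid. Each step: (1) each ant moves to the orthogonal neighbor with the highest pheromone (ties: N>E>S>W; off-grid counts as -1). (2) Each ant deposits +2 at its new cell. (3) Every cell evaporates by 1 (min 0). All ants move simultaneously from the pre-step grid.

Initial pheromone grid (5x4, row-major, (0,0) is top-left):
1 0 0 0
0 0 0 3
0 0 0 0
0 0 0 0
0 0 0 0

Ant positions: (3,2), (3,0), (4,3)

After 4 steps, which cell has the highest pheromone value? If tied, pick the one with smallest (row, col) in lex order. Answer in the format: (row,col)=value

Answer: (0,3)=3

Derivation:
Step 1: ant0:(3,2)->N->(2,2) | ant1:(3,0)->N->(2,0) | ant2:(4,3)->N->(3,3)
  grid max=2 at (1,3)
Step 2: ant0:(2,2)->N->(1,2) | ant1:(2,0)->N->(1,0) | ant2:(3,3)->N->(2,3)
  grid max=1 at (1,0)
Step 3: ant0:(1,2)->E->(1,3) | ant1:(1,0)->N->(0,0) | ant2:(2,3)->N->(1,3)
  grid max=4 at (1,3)
Step 4: ant0:(1,3)->N->(0,3) | ant1:(0,0)->E->(0,1) | ant2:(1,3)->N->(0,3)
  grid max=3 at (0,3)
Final grid:
  0 1 0 3
  0 0 0 3
  0 0 0 0
  0 0 0 0
  0 0 0 0
Max pheromone 3 at (0,3)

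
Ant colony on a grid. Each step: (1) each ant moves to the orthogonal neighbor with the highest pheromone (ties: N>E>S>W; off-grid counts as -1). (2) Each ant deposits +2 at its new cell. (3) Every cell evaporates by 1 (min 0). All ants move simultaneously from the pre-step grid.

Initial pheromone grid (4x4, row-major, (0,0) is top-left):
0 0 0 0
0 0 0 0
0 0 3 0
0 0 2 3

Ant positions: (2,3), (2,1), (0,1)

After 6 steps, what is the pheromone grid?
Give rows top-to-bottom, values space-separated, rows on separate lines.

After step 1: ants at (3,3),(2,2),(0,2)
  0 0 1 0
  0 0 0 0
  0 0 4 0
  0 0 1 4
After step 2: ants at (3,2),(3,2),(0,3)
  0 0 0 1
  0 0 0 0
  0 0 3 0
  0 0 4 3
After step 3: ants at (2,2),(2,2),(1,3)
  0 0 0 0
  0 0 0 1
  0 0 6 0
  0 0 3 2
After step 4: ants at (3,2),(3,2),(0,3)
  0 0 0 1
  0 0 0 0
  0 0 5 0
  0 0 6 1
After step 5: ants at (2,2),(2,2),(1,3)
  0 0 0 0
  0 0 0 1
  0 0 8 0
  0 0 5 0
After step 6: ants at (3,2),(3,2),(0,3)
  0 0 0 1
  0 0 0 0
  0 0 7 0
  0 0 8 0

0 0 0 1
0 0 0 0
0 0 7 0
0 0 8 0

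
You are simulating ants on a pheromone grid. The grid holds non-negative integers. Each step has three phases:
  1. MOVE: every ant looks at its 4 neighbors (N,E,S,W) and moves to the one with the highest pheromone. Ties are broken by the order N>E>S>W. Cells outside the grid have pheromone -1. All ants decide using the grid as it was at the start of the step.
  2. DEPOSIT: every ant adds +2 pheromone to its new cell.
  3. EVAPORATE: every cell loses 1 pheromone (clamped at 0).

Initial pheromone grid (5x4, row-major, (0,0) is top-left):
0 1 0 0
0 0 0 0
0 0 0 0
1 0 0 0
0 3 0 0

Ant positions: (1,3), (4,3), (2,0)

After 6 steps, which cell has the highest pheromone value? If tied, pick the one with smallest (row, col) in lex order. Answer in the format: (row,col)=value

Step 1: ant0:(1,3)->N->(0,3) | ant1:(4,3)->N->(3,3) | ant2:(2,0)->S->(3,0)
  grid max=2 at (3,0)
Step 2: ant0:(0,3)->S->(1,3) | ant1:(3,3)->N->(2,3) | ant2:(3,0)->N->(2,0)
  grid max=1 at (1,3)
Step 3: ant0:(1,3)->S->(2,3) | ant1:(2,3)->N->(1,3) | ant2:(2,0)->S->(3,0)
  grid max=2 at (1,3)
Step 4: ant0:(2,3)->N->(1,3) | ant1:(1,3)->S->(2,3) | ant2:(3,0)->N->(2,0)
  grid max=3 at (1,3)
Step 5: ant0:(1,3)->S->(2,3) | ant1:(2,3)->N->(1,3) | ant2:(2,0)->S->(3,0)
  grid max=4 at (1,3)
Step 6: ant0:(2,3)->N->(1,3) | ant1:(1,3)->S->(2,3) | ant2:(3,0)->N->(2,0)
  grid max=5 at (1,3)
Final grid:
  0 0 0 0
  0 0 0 5
  1 0 0 5
  1 0 0 0
  0 0 0 0
Max pheromone 5 at (1,3)

Answer: (1,3)=5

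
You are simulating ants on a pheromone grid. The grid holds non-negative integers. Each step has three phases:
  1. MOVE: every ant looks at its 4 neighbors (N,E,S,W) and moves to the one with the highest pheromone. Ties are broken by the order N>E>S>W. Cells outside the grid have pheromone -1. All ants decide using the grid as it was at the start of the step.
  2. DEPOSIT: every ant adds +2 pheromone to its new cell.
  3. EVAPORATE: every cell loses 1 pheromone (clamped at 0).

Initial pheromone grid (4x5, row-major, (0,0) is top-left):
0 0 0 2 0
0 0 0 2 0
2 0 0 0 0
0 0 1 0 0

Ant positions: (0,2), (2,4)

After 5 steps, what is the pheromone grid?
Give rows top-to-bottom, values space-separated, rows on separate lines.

After step 1: ants at (0,3),(1,4)
  0 0 0 3 0
  0 0 0 1 1
  1 0 0 0 0
  0 0 0 0 0
After step 2: ants at (1,3),(1,3)
  0 0 0 2 0
  0 0 0 4 0
  0 0 0 0 0
  0 0 0 0 0
After step 3: ants at (0,3),(0,3)
  0 0 0 5 0
  0 0 0 3 0
  0 0 0 0 0
  0 0 0 0 0
After step 4: ants at (1,3),(1,3)
  0 0 0 4 0
  0 0 0 6 0
  0 0 0 0 0
  0 0 0 0 0
After step 5: ants at (0,3),(0,3)
  0 0 0 7 0
  0 0 0 5 0
  0 0 0 0 0
  0 0 0 0 0

0 0 0 7 0
0 0 0 5 0
0 0 0 0 0
0 0 0 0 0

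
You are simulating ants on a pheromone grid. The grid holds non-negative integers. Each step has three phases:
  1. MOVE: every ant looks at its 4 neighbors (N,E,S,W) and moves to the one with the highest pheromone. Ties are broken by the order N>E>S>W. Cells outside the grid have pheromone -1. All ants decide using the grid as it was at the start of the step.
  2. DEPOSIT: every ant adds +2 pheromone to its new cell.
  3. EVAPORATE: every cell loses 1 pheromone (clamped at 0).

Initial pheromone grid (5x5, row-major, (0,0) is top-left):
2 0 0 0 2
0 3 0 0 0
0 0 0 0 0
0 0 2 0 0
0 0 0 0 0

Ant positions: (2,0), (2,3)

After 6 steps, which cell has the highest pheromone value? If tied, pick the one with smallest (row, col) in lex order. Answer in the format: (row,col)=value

Answer: (1,1)=3

Derivation:
Step 1: ant0:(2,0)->N->(1,0) | ant1:(2,3)->N->(1,3)
  grid max=2 at (1,1)
Step 2: ant0:(1,0)->E->(1,1) | ant1:(1,3)->N->(0,3)
  grid max=3 at (1,1)
Step 3: ant0:(1,1)->N->(0,1) | ant1:(0,3)->E->(0,4)
  grid max=2 at (1,1)
Step 4: ant0:(0,1)->S->(1,1) | ant1:(0,4)->S->(1,4)
  grid max=3 at (1,1)
Step 5: ant0:(1,1)->N->(0,1) | ant1:(1,4)->N->(0,4)
  grid max=2 at (1,1)
Step 6: ant0:(0,1)->S->(1,1) | ant1:(0,4)->S->(1,4)
  grid max=3 at (1,1)
Final grid:
  0 0 0 0 0
  0 3 0 0 1
  0 0 0 0 0
  0 0 0 0 0
  0 0 0 0 0
Max pheromone 3 at (1,1)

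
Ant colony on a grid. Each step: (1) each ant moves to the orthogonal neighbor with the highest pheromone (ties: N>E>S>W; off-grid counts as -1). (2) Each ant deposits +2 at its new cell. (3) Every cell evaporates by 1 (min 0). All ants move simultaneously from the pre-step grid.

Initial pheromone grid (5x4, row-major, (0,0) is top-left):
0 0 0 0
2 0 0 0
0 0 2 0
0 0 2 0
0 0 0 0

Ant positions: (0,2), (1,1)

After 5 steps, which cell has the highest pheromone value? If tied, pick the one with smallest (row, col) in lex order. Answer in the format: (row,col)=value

Step 1: ant0:(0,2)->E->(0,3) | ant1:(1,1)->W->(1,0)
  grid max=3 at (1,0)
Step 2: ant0:(0,3)->S->(1,3) | ant1:(1,0)->N->(0,0)
  grid max=2 at (1,0)
Step 3: ant0:(1,3)->N->(0,3) | ant1:(0,0)->S->(1,0)
  grid max=3 at (1,0)
Step 4: ant0:(0,3)->S->(1,3) | ant1:(1,0)->N->(0,0)
  grid max=2 at (1,0)
Step 5: ant0:(1,3)->N->(0,3) | ant1:(0,0)->S->(1,0)
  grid max=3 at (1,0)
Final grid:
  0 0 0 1
  3 0 0 0
  0 0 0 0
  0 0 0 0
  0 0 0 0
Max pheromone 3 at (1,0)

Answer: (1,0)=3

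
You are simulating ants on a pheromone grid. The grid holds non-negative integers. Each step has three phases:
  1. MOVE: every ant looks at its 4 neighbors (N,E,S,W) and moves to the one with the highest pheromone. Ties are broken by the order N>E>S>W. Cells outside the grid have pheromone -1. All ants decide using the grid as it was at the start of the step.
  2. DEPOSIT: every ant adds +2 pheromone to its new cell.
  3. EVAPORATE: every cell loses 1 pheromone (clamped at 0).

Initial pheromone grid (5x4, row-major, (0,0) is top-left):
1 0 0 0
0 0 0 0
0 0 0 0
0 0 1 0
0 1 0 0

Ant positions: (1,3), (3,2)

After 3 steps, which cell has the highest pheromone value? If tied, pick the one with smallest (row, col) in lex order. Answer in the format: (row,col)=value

Step 1: ant0:(1,3)->N->(0,3) | ant1:(3,2)->N->(2,2)
  grid max=1 at (0,3)
Step 2: ant0:(0,3)->S->(1,3) | ant1:(2,2)->N->(1,2)
  grid max=1 at (1,2)
Step 3: ant0:(1,3)->W->(1,2) | ant1:(1,2)->E->(1,3)
  grid max=2 at (1,2)
Final grid:
  0 0 0 0
  0 0 2 2
  0 0 0 0
  0 0 0 0
  0 0 0 0
Max pheromone 2 at (1,2)

Answer: (1,2)=2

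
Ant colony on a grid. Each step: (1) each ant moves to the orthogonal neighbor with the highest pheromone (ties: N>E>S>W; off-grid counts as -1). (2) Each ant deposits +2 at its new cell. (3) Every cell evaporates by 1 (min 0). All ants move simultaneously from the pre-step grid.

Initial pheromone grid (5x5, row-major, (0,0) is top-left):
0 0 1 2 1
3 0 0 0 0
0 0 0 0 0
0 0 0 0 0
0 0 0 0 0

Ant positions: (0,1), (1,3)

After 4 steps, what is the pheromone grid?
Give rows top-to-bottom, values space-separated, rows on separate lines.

After step 1: ants at (0,2),(0,3)
  0 0 2 3 0
  2 0 0 0 0
  0 0 0 0 0
  0 0 0 0 0
  0 0 0 0 0
After step 2: ants at (0,3),(0,2)
  0 0 3 4 0
  1 0 0 0 0
  0 0 0 0 0
  0 0 0 0 0
  0 0 0 0 0
After step 3: ants at (0,2),(0,3)
  0 0 4 5 0
  0 0 0 0 0
  0 0 0 0 0
  0 0 0 0 0
  0 0 0 0 0
After step 4: ants at (0,3),(0,2)
  0 0 5 6 0
  0 0 0 0 0
  0 0 0 0 0
  0 0 0 0 0
  0 0 0 0 0

0 0 5 6 0
0 0 0 0 0
0 0 0 0 0
0 0 0 0 0
0 0 0 0 0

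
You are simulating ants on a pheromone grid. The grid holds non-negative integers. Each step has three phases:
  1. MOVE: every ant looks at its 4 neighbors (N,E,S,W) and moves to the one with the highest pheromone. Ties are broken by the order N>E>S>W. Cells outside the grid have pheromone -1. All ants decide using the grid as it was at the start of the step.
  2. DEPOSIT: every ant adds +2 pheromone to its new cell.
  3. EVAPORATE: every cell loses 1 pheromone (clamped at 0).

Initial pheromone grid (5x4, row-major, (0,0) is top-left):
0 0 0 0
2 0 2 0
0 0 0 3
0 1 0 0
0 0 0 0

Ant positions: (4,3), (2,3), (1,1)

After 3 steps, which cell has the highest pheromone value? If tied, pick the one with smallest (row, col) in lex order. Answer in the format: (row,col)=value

Answer: (1,2)=5

Derivation:
Step 1: ant0:(4,3)->N->(3,3) | ant1:(2,3)->N->(1,3) | ant2:(1,1)->E->(1,2)
  grid max=3 at (1,2)
Step 2: ant0:(3,3)->N->(2,3) | ant1:(1,3)->W->(1,2) | ant2:(1,2)->E->(1,3)
  grid max=4 at (1,2)
Step 3: ant0:(2,3)->N->(1,3) | ant1:(1,2)->E->(1,3) | ant2:(1,3)->W->(1,2)
  grid max=5 at (1,2)
Final grid:
  0 0 0 0
  0 0 5 5
  0 0 0 2
  0 0 0 0
  0 0 0 0
Max pheromone 5 at (1,2)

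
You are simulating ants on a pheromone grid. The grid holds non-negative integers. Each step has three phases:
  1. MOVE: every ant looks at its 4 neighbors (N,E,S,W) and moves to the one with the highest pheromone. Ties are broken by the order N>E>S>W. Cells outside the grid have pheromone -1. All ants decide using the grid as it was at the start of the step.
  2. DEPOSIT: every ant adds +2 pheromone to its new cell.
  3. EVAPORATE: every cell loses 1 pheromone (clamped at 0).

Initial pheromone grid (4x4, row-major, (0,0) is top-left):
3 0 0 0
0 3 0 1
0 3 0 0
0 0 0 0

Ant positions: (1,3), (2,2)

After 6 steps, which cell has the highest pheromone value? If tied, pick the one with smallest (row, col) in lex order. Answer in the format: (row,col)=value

Step 1: ant0:(1,3)->N->(0,3) | ant1:(2,2)->W->(2,1)
  grid max=4 at (2,1)
Step 2: ant0:(0,3)->S->(1,3) | ant1:(2,1)->N->(1,1)
  grid max=3 at (1,1)
Step 3: ant0:(1,3)->N->(0,3) | ant1:(1,1)->S->(2,1)
  grid max=4 at (2,1)
Step 4: ant0:(0,3)->S->(1,3) | ant1:(2,1)->N->(1,1)
  grid max=3 at (1,1)
Step 5: ant0:(1,3)->N->(0,3) | ant1:(1,1)->S->(2,1)
  grid max=4 at (2,1)
Step 6: ant0:(0,3)->S->(1,3) | ant1:(2,1)->N->(1,1)
  grid max=3 at (1,1)
Final grid:
  0 0 0 0
  0 3 0 1
  0 3 0 0
  0 0 0 0
Max pheromone 3 at (1,1)

Answer: (1,1)=3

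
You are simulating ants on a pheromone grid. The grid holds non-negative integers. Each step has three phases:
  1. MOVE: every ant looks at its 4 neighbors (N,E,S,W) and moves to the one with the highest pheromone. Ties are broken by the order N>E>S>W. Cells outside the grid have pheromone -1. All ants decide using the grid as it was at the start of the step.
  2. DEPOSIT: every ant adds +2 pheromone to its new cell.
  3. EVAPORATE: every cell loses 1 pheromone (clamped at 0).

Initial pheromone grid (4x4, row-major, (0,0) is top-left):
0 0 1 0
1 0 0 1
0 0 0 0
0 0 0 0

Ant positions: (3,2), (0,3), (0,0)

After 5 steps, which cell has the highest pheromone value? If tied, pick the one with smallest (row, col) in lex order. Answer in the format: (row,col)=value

Answer: (1,3)=6

Derivation:
Step 1: ant0:(3,2)->N->(2,2) | ant1:(0,3)->S->(1,3) | ant2:(0,0)->S->(1,0)
  grid max=2 at (1,0)
Step 2: ant0:(2,2)->N->(1,2) | ant1:(1,3)->N->(0,3) | ant2:(1,0)->N->(0,0)
  grid max=1 at (0,0)
Step 3: ant0:(1,2)->E->(1,3) | ant1:(0,3)->S->(1,3) | ant2:(0,0)->S->(1,0)
  grid max=4 at (1,3)
Step 4: ant0:(1,3)->N->(0,3) | ant1:(1,3)->N->(0,3) | ant2:(1,0)->N->(0,0)
  grid max=3 at (0,3)
Step 5: ant0:(0,3)->S->(1,3) | ant1:(0,3)->S->(1,3) | ant2:(0,0)->S->(1,0)
  grid max=6 at (1,3)
Final grid:
  0 0 0 2
  2 0 0 6
  0 0 0 0
  0 0 0 0
Max pheromone 6 at (1,3)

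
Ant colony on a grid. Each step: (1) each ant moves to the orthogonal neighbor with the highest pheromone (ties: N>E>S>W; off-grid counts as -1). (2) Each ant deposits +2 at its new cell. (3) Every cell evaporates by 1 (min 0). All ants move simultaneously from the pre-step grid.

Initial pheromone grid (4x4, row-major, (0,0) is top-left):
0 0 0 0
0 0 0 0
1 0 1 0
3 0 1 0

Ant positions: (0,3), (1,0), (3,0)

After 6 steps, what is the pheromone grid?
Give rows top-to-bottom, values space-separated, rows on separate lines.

After step 1: ants at (1,3),(2,0),(2,0)
  0 0 0 0
  0 0 0 1
  4 0 0 0
  2 0 0 0
After step 2: ants at (0,3),(3,0),(3,0)
  0 0 0 1
  0 0 0 0
  3 0 0 0
  5 0 0 0
After step 3: ants at (1,3),(2,0),(2,0)
  0 0 0 0
  0 0 0 1
  6 0 0 0
  4 0 0 0
After step 4: ants at (0,3),(3,0),(3,0)
  0 0 0 1
  0 0 0 0
  5 0 0 0
  7 0 0 0
After step 5: ants at (1,3),(2,0),(2,0)
  0 0 0 0
  0 0 0 1
  8 0 0 0
  6 0 0 0
After step 6: ants at (0,3),(3,0),(3,0)
  0 0 0 1
  0 0 0 0
  7 0 0 0
  9 0 0 0

0 0 0 1
0 0 0 0
7 0 0 0
9 0 0 0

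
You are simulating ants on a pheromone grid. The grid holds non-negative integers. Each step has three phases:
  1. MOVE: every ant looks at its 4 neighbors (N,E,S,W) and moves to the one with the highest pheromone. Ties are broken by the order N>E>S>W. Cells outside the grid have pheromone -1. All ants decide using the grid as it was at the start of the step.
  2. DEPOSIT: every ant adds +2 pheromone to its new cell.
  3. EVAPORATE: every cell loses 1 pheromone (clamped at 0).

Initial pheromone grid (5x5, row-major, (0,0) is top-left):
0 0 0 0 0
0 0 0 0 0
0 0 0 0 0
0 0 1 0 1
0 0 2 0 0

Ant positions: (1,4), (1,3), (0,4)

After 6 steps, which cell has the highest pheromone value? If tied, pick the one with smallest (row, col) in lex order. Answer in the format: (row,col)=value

Answer: (0,4)=12

Derivation:
Step 1: ant0:(1,4)->N->(0,4) | ant1:(1,3)->N->(0,3) | ant2:(0,4)->S->(1,4)
  grid max=1 at (0,3)
Step 2: ant0:(0,4)->S->(1,4) | ant1:(0,3)->E->(0,4) | ant2:(1,4)->N->(0,4)
  grid max=4 at (0,4)
Step 3: ant0:(1,4)->N->(0,4) | ant1:(0,4)->S->(1,4) | ant2:(0,4)->S->(1,4)
  grid max=5 at (0,4)
Step 4: ant0:(0,4)->S->(1,4) | ant1:(1,4)->N->(0,4) | ant2:(1,4)->N->(0,4)
  grid max=8 at (0,4)
Step 5: ant0:(1,4)->N->(0,4) | ant1:(0,4)->S->(1,4) | ant2:(0,4)->S->(1,4)
  grid max=9 at (0,4)
Step 6: ant0:(0,4)->S->(1,4) | ant1:(1,4)->N->(0,4) | ant2:(1,4)->N->(0,4)
  grid max=12 at (0,4)
Final grid:
  0 0 0 0 12
  0 0 0 0 10
  0 0 0 0 0
  0 0 0 0 0
  0 0 0 0 0
Max pheromone 12 at (0,4)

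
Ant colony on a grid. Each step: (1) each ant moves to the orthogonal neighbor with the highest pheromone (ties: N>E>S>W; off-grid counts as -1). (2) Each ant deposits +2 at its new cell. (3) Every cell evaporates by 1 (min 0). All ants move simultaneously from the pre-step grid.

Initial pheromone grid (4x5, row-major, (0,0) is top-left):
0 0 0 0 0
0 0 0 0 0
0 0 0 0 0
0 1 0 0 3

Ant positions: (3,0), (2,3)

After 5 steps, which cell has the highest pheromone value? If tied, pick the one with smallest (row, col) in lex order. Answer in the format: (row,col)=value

Answer: (3,1)=2

Derivation:
Step 1: ant0:(3,0)->E->(3,1) | ant1:(2,3)->N->(1,3)
  grid max=2 at (3,1)
Step 2: ant0:(3,1)->N->(2,1) | ant1:(1,3)->N->(0,3)
  grid max=1 at (0,3)
Step 3: ant0:(2,1)->S->(3,1) | ant1:(0,3)->E->(0,4)
  grid max=2 at (3,1)
Step 4: ant0:(3,1)->N->(2,1) | ant1:(0,4)->S->(1,4)
  grid max=1 at (1,4)
Step 5: ant0:(2,1)->S->(3,1) | ant1:(1,4)->N->(0,4)
  grid max=2 at (3,1)
Final grid:
  0 0 0 0 1
  0 0 0 0 0
  0 0 0 0 0
  0 2 0 0 0
Max pheromone 2 at (3,1)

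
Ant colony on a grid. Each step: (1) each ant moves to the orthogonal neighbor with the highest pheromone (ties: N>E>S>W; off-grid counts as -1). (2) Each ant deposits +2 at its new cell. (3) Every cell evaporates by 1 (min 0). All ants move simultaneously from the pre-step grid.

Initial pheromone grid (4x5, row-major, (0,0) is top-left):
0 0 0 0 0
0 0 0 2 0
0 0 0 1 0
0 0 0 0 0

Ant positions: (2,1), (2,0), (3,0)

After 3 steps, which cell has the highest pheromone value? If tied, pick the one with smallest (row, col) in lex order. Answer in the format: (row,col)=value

Answer: (1,0)=5

Derivation:
Step 1: ant0:(2,1)->N->(1,1) | ant1:(2,0)->N->(1,0) | ant2:(3,0)->N->(2,0)
  grid max=1 at (1,0)
Step 2: ant0:(1,1)->W->(1,0) | ant1:(1,0)->E->(1,1) | ant2:(2,0)->N->(1,0)
  grid max=4 at (1,0)
Step 3: ant0:(1,0)->E->(1,1) | ant1:(1,1)->W->(1,0) | ant2:(1,0)->E->(1,1)
  grid max=5 at (1,0)
Final grid:
  0 0 0 0 0
  5 5 0 0 0
  0 0 0 0 0
  0 0 0 0 0
Max pheromone 5 at (1,0)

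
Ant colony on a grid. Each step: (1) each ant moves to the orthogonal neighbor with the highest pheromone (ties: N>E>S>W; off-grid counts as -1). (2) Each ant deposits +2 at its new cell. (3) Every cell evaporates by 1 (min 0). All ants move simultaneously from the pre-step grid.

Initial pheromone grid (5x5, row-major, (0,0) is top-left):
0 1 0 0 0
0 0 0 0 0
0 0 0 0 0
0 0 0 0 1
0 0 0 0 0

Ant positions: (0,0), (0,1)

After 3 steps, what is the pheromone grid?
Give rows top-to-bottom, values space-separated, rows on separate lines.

After step 1: ants at (0,1),(0,2)
  0 2 1 0 0
  0 0 0 0 0
  0 0 0 0 0
  0 0 0 0 0
  0 0 0 0 0
After step 2: ants at (0,2),(0,1)
  0 3 2 0 0
  0 0 0 0 0
  0 0 0 0 0
  0 0 0 0 0
  0 0 0 0 0
After step 3: ants at (0,1),(0,2)
  0 4 3 0 0
  0 0 0 0 0
  0 0 0 0 0
  0 0 0 0 0
  0 0 0 0 0

0 4 3 0 0
0 0 0 0 0
0 0 0 0 0
0 0 0 0 0
0 0 0 0 0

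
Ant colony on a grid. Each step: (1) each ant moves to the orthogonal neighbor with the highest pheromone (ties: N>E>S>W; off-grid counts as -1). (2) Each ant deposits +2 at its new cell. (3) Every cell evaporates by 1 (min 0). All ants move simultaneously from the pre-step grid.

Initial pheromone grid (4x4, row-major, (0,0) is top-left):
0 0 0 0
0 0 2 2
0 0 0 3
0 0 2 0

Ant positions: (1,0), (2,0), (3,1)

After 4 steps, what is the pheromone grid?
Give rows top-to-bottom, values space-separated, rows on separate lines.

After step 1: ants at (0,0),(1,0),(3,2)
  1 0 0 0
  1 0 1 1
  0 0 0 2
  0 0 3 0
After step 2: ants at (1,0),(0,0),(2,2)
  2 0 0 0
  2 0 0 0
  0 0 1 1
  0 0 2 0
After step 3: ants at (0,0),(1,0),(3,2)
  3 0 0 0
  3 0 0 0
  0 0 0 0
  0 0 3 0
After step 4: ants at (1,0),(0,0),(2,2)
  4 0 0 0
  4 0 0 0
  0 0 1 0
  0 0 2 0

4 0 0 0
4 0 0 0
0 0 1 0
0 0 2 0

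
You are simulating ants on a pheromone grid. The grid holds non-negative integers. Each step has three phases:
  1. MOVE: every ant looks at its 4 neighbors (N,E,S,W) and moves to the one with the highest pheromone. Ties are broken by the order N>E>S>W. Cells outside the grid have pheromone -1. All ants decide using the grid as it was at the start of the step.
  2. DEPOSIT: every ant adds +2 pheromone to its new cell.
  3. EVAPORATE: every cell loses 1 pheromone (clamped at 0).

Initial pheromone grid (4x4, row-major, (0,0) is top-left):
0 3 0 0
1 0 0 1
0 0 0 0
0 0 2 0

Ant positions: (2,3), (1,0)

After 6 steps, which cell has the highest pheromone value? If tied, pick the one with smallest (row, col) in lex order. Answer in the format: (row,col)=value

Answer: (0,1)=3

Derivation:
Step 1: ant0:(2,3)->N->(1,3) | ant1:(1,0)->N->(0,0)
  grid max=2 at (0,1)
Step 2: ant0:(1,3)->N->(0,3) | ant1:(0,0)->E->(0,1)
  grid max=3 at (0,1)
Step 3: ant0:(0,3)->S->(1,3) | ant1:(0,1)->E->(0,2)
  grid max=2 at (0,1)
Step 4: ant0:(1,3)->N->(0,3) | ant1:(0,2)->W->(0,1)
  grid max=3 at (0,1)
Step 5: ant0:(0,3)->S->(1,3) | ant1:(0,1)->E->(0,2)
  grid max=2 at (0,1)
Step 6: ant0:(1,3)->N->(0,3) | ant1:(0,2)->W->(0,1)
  grid max=3 at (0,1)
Final grid:
  0 3 0 1
  0 0 0 1
  0 0 0 0
  0 0 0 0
Max pheromone 3 at (0,1)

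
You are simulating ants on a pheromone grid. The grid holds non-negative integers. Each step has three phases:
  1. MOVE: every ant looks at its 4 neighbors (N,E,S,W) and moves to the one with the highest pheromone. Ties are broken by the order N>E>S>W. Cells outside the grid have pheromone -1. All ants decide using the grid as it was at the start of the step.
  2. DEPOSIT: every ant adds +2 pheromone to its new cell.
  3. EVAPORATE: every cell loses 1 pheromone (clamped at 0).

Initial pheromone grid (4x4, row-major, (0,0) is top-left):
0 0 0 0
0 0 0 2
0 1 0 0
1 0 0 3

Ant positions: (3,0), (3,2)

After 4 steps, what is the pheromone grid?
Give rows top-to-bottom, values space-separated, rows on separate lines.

After step 1: ants at (2,0),(3,3)
  0 0 0 0
  0 0 0 1
  1 0 0 0
  0 0 0 4
After step 2: ants at (1,0),(2,3)
  0 0 0 0
  1 0 0 0
  0 0 0 1
  0 0 0 3
After step 3: ants at (0,0),(3,3)
  1 0 0 0
  0 0 0 0
  0 0 0 0
  0 0 0 4
After step 4: ants at (0,1),(2,3)
  0 1 0 0
  0 0 0 0
  0 0 0 1
  0 0 0 3

0 1 0 0
0 0 0 0
0 0 0 1
0 0 0 3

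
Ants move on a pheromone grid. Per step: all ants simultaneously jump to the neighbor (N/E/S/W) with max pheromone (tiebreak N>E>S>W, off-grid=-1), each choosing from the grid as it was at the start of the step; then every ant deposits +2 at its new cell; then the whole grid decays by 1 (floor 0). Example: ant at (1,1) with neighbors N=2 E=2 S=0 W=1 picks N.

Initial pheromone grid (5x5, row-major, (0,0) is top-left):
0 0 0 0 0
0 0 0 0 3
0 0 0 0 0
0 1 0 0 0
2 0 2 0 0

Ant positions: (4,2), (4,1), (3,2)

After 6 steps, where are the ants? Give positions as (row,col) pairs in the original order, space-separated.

Step 1: ant0:(4,2)->N->(3,2) | ant1:(4,1)->E->(4,2) | ant2:(3,2)->S->(4,2)
  grid max=5 at (4,2)
Step 2: ant0:(3,2)->S->(4,2) | ant1:(4,2)->N->(3,2) | ant2:(4,2)->N->(3,2)
  grid max=6 at (4,2)
Step 3: ant0:(4,2)->N->(3,2) | ant1:(3,2)->S->(4,2) | ant2:(3,2)->S->(4,2)
  grid max=9 at (4,2)
Step 4: ant0:(3,2)->S->(4,2) | ant1:(4,2)->N->(3,2) | ant2:(4,2)->N->(3,2)
  grid max=10 at (4,2)
Step 5: ant0:(4,2)->N->(3,2) | ant1:(3,2)->S->(4,2) | ant2:(3,2)->S->(4,2)
  grid max=13 at (4,2)
Step 6: ant0:(3,2)->S->(4,2) | ant1:(4,2)->N->(3,2) | ant2:(4,2)->N->(3,2)
  grid max=14 at (4,2)

(4,2) (3,2) (3,2)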